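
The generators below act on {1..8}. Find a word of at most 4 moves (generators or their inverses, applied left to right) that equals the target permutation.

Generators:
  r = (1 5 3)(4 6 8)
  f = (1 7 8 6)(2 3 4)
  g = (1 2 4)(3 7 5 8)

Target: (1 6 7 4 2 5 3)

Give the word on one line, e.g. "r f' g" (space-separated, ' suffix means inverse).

  after r: (1 5 3)(4 6 8)
  after g: (1 8)(2 4 6 3)(5 7)
  after r': (1 6 5 7)(2 8 3)
  after g': (1 6 7 4 2 5 3)

r g r' g'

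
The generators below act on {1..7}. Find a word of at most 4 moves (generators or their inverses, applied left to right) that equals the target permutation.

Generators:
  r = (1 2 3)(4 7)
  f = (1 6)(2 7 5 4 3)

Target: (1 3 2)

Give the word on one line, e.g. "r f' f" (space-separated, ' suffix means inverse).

  after r': (1 3 2)(4 7)
  after r': (1 2 3)
  after r': (4 7)
  after r': (1 3 2)

r' r' r' r'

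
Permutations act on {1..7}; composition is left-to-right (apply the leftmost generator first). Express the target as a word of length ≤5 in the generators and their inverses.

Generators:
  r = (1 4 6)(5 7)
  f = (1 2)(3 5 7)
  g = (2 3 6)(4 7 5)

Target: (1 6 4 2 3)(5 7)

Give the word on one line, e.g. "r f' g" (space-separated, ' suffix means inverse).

g' f' g'

  after g': (2 6 3)(4 5 7)
  after f': (1 2 6 7 4 3)
  after g': (1 6 4 2 3)(5 7)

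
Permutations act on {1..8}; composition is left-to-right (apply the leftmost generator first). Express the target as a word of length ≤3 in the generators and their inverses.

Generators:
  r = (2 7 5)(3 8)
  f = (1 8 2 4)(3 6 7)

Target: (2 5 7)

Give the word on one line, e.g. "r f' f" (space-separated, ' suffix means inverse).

  after r: (2 7 5)(3 8)
  after r: (2 5 7)

r r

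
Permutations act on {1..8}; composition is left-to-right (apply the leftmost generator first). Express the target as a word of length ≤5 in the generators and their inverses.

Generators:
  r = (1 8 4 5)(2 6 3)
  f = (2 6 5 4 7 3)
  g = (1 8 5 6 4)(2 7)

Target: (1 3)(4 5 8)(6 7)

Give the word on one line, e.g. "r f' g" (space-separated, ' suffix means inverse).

  after r: (1 8 4 5)(2 6 3)
  after r: (1 4)(2 3 6)(5 8)
  after g': (1 6 7 2 3 5)
  after r: (1 3)(4 5 8)(6 7)

r r g' r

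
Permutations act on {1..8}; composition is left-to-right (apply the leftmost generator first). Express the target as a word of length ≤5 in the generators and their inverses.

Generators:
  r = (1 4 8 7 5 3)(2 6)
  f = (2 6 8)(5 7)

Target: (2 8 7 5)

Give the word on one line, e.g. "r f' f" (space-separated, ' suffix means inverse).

  after f': (2 8 6)(5 7)
  after r': (1 3 5 8 2 4)
  after f: (1 3 7 5 2 4)(6 8)
  after f: (1 3 5 6 2 4)
  after r: (2 8 7 5)

f' r' f f r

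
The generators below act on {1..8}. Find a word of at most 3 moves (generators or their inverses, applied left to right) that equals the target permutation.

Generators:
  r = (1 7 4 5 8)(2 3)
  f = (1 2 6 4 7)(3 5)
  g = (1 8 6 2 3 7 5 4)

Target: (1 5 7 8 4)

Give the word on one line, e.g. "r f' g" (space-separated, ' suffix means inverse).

r' r'

  after r': (1 8 5 4 7)(2 3)
  after r': (1 5 7 8 4)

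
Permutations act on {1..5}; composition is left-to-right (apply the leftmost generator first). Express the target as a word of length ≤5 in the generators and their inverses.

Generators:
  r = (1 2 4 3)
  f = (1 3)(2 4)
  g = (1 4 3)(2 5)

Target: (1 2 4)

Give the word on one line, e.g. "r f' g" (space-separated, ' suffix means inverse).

g' g' f

  after g': (1 3 4)(2 5)
  after g': (1 4 3)
  after f: (1 2 4)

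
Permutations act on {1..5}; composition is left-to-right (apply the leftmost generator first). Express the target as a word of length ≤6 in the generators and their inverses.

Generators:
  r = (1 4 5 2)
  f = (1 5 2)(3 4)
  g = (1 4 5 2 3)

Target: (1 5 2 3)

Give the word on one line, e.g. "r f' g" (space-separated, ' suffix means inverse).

  after g': (1 3 2 5 4)
  after r': (1 3 5)(2 4)
  after g': (1 2)(3 4 5)
  after g': (1 5 2 3)

g' r' g' g'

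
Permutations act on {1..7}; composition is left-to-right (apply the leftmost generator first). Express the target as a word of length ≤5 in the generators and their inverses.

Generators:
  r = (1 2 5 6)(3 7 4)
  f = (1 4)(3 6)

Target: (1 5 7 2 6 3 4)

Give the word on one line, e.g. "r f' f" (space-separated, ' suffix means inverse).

  after r: (1 2 5 6)(3 7 4)
  after f': (1 2 5 3 7)(4 6)
  after r: (1 5 7 2 6 3 4)

r f' r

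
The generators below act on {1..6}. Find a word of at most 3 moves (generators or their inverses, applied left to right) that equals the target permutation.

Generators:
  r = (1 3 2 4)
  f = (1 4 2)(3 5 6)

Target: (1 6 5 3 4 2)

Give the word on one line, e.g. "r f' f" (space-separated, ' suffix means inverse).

  after r: (1 3 2 4)
  after f': (1 6 5 3 4 2)

r f'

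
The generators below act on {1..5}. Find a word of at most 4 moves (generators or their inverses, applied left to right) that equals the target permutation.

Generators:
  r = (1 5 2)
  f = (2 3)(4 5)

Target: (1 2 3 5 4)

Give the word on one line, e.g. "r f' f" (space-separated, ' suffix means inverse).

f' r'

  after f': (2 3)(4 5)
  after r': (1 2 3 5 4)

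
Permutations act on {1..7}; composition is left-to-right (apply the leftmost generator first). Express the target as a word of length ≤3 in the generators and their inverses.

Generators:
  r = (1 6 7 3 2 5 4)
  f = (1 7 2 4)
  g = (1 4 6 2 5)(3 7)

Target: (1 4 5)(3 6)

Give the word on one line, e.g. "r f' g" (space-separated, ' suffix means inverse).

r g'

  after r: (1 6 7 3 2 5 4)
  after g': (1 4 5)(3 6)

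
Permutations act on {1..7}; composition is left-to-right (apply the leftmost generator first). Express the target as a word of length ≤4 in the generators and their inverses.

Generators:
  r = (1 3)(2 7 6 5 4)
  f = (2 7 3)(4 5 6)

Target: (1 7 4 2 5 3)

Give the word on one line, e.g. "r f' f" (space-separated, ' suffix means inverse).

  after r': (1 3)(2 4 5 6 7)
  after r': (2 5 7 4 6)
  after r': (1 3)(2 6 4 7 5)
  after f': (1 7 4 2 5 3)

r' r' r' f'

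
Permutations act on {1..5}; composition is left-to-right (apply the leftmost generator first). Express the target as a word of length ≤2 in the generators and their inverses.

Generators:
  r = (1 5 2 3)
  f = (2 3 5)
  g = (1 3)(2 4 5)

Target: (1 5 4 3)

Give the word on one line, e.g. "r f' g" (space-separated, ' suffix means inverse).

g' f

  after g': (1 3)(2 5 4)
  after f: (1 5 4 3)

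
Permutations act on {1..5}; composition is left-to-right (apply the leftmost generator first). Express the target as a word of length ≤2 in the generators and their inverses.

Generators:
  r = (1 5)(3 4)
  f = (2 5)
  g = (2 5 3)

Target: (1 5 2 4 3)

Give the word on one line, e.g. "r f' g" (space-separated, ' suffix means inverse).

  after g': (2 3 5)
  after r': (1 5 2 4 3)

g' r'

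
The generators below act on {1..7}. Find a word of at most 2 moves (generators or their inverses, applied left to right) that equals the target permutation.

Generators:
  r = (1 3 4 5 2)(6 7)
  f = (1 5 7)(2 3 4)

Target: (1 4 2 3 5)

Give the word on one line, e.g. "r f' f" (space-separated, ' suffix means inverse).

  after r: (1 3 4 5 2)(6 7)
  after r: (1 4 2 3 5)

r r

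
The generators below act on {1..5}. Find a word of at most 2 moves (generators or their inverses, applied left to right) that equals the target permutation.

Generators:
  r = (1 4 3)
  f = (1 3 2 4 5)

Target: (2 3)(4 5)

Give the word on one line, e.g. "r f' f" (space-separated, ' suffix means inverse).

f r

  after f: (1 3 2 4 5)
  after r: (2 3)(4 5)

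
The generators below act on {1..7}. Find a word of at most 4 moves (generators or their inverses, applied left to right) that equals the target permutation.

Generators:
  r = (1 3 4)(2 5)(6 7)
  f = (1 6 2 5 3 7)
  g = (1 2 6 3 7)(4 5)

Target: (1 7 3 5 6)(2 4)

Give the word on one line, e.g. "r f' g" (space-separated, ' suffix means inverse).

r g

  after r: (1 3 4)(2 5)(6 7)
  after g: (1 7 3 5 6)(2 4)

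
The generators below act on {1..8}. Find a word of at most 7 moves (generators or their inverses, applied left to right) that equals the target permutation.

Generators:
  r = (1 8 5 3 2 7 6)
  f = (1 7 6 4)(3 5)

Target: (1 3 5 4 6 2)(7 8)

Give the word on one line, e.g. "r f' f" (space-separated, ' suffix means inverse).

  after r': (1 6 7 2 3 5 8)
  after f': (1 7 2 5 8 4 6)
  after r': (1 2 8 4 7 3 5)
  after f': (1 2 8 6 7 5 4)
  after r': (1 3 5 4 6 2)(7 8)

r' f' r' f' r'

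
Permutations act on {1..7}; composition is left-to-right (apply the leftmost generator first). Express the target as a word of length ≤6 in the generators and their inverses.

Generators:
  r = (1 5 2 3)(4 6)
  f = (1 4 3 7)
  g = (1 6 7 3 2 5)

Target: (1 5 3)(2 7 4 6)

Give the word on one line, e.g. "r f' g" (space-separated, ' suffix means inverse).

g' f g' f g

  after g': (1 5 2 3 7 6)
  after f: (1 5 2 7 6 4 3)
  after g': (1 2 6 4 7)(3 5)
  after f: (1 2 6 3 5 7 4)
  after g: (1 5 3)(2 7 4 6)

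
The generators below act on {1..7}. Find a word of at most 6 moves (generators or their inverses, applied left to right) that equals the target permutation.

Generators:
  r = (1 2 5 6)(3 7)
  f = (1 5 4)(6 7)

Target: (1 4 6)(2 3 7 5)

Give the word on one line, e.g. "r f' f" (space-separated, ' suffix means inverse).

r r f r'

  after r: (1 2 5 6)(3 7)
  after r: (1 5)(2 6)
  after f: (1 4)(2 7 6)
  after r': (1 4 6)(2 3 7 5)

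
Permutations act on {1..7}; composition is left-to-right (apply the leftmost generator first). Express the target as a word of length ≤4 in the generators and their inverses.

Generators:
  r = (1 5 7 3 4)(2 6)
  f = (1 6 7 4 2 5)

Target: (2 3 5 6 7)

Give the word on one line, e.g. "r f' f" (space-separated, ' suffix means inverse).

  after f: (1 6 7 4 2 5)
  after f: (1 7 2)(4 5 6)
  after r': (1 5 2 4)(3 7 6)
  after r': (2 3 5 6 7)

f f r' r'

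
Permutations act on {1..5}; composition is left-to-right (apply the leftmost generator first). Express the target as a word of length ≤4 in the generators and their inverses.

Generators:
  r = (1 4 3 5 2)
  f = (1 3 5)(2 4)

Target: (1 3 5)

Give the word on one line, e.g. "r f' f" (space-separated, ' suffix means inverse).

f' f'

  after f': (1 5 3)(2 4)
  after f': (1 3 5)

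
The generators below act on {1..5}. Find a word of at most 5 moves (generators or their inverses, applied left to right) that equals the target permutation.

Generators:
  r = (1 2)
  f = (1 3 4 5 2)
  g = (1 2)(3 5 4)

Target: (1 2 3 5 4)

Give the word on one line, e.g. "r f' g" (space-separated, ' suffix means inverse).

  after g': (1 2)(3 4 5)
  after f: (2 3 5 4)
  after r': (1 2 3 5 4)

g' f r'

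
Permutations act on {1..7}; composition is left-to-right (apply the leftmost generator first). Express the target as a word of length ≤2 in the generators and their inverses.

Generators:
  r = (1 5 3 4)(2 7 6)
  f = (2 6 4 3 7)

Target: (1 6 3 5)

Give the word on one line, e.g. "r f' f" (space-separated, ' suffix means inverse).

  after r': (1 4 3 5)(2 6 7)
  after f': (1 6 3 5)

r' f'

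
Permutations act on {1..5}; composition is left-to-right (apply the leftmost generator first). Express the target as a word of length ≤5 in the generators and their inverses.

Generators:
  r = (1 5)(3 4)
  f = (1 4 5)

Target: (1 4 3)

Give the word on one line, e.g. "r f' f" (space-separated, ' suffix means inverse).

  after r: (1 5)(3 4)
  after f': (1 4 3)
  after r: (1 3 5)
  after r: (1 4 3)

r f' r r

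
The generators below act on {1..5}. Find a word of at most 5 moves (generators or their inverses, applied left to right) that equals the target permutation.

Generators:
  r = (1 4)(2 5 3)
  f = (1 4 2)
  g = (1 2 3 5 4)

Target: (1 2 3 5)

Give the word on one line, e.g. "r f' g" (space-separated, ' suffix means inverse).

  after r': (1 4)(2 3 5)
  after f': (2 3 5 4)
  after f': (1 2 3 5)

r' f' f'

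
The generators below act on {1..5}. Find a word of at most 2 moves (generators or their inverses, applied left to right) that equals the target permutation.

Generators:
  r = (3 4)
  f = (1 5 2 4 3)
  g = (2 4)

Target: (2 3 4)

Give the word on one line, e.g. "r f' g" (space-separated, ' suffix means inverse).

  after g: (2 4)
  after r': (2 3 4)

g r'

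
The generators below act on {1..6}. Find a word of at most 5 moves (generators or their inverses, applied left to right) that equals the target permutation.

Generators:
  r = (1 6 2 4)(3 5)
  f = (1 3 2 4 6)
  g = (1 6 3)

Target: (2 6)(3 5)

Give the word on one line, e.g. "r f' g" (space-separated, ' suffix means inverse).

g f' g' g' r

  after g: (1 6 3)
  after f': (1 4 2 3 6)
  after g': (1 4 2 6 3)
  after g': (1 4 2)
  after r: (2 6)(3 5)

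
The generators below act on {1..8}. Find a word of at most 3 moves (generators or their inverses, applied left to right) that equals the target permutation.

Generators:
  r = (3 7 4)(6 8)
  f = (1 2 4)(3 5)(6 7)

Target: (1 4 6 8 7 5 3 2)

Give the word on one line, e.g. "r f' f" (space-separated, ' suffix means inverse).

  after r': (3 4 7)(6 8)
  after f': (1 4 6 8 7 5 3 2)

r' f'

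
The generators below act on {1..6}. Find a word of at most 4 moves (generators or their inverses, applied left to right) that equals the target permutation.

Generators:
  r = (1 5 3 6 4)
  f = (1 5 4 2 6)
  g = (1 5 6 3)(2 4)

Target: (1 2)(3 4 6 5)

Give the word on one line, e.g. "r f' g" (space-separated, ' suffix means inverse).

  after r': (1 4 6 3 5)
  after g: (1 2 4 3 6)
  after r: (1 2)(3 4 6 5)

r' g r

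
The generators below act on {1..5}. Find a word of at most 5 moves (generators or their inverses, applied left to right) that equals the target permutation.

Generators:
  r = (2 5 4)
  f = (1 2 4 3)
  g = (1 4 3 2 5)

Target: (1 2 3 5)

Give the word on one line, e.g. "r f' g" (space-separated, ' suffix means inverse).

  after f': (1 3 4 2)
  after r: (1 3 2)(4 5)
  after f': (1 4 5 2 3)
  after g': (2 4)(3 5)
  after f: (1 2 3 5)

f' r f' g' f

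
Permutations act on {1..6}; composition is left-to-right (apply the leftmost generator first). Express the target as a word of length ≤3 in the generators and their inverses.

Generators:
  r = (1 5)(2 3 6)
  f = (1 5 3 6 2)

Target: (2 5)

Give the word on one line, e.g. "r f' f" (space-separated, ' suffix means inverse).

  after f: (1 5 3 6 2)
  after r': (2 5)

f r'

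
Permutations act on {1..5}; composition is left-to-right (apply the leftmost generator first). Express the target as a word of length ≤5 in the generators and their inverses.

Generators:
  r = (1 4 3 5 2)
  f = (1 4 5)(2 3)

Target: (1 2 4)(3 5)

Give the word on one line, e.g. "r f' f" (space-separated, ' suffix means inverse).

  after f': (1 5 4)(2 3)
  after f': (1 4 5)
  after f': (2 3)
  after r': (1 2 4)(3 5)

f' f' f' r'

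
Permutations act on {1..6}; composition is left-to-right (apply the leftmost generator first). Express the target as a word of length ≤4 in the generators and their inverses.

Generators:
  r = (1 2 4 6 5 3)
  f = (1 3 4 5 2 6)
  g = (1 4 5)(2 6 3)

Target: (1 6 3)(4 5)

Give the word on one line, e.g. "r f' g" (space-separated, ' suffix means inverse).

r' f g' f'

  after r': (1 3 5 6 4 2)
  after f: (1 4 6 5)(2 3)
  after g': (2 6 4)
  after f': (1 6 3)(4 5)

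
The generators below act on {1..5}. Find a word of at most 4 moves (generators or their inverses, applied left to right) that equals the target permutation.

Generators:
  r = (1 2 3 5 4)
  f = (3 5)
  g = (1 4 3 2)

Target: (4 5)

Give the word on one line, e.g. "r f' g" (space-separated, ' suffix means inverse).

  after g: (1 4 3 2)
  after r: (4 5)

g r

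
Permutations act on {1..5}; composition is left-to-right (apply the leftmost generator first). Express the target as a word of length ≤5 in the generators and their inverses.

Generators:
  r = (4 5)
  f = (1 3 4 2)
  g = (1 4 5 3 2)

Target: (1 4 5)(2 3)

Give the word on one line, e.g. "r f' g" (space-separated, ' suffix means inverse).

  after r: (4 5)
  after f: (1 3 4 5 2)
  after f: (1 4 5)(2 3)

r f f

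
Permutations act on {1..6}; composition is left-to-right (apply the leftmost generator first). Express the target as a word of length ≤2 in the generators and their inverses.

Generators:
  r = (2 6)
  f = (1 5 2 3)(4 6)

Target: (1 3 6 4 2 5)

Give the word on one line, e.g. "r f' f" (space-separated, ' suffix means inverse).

  after f': (1 3 2 5)(4 6)
  after r: (1 3 6 4 2 5)

f' r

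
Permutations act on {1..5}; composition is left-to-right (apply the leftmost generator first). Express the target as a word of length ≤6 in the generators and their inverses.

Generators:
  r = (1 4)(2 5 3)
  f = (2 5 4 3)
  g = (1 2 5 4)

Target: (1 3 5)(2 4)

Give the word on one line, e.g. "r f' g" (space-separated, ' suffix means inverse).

r f' g' f' g'

  after r: (1 4)(2 5 3)
  after f': (1 5 4)
  after g': (1 2)
  after f': (1 3 4 5 2)
  after g': (1 3 5)(2 4)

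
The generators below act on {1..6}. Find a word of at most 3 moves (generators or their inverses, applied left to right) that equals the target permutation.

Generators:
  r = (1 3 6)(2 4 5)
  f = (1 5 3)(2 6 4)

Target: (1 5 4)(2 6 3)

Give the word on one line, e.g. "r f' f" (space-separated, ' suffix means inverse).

r' f r

  after r': (1 6 3)(2 5 4)
  after f: (1 4 6)(2 3 5)
  after r: (1 5 4)(2 6 3)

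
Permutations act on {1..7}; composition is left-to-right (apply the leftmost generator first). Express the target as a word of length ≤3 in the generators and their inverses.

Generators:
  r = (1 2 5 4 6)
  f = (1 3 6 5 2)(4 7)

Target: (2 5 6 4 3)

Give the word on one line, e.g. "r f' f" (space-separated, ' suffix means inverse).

r' f' f'

  after r': (1 6 4 5 2)
  after f': (1 3)(4 6 7)
  after f': (2 5 6 4 3)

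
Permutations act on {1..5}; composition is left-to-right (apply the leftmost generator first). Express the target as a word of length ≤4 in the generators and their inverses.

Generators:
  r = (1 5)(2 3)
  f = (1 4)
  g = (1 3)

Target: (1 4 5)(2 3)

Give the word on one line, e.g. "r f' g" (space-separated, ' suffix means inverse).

f' r

  after f': (1 4)
  after r: (1 4 5)(2 3)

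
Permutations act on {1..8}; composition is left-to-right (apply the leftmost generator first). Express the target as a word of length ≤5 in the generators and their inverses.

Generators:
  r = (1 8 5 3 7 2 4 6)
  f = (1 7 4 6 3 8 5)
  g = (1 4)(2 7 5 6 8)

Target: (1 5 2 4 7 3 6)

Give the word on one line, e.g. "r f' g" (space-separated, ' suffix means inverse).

  after g': (1 4)(2 8 6 5 7)
  after g': (2 6 7 8 5)
  after f': (1 5 2 4 7 3 6)

g' g' f'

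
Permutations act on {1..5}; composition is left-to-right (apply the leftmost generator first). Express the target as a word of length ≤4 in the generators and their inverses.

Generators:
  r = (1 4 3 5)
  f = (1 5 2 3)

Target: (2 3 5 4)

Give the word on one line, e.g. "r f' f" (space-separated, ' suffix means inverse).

r r f

  after r: (1 4 3 5)
  after r: (1 3)(4 5)
  after f: (2 3 5 4)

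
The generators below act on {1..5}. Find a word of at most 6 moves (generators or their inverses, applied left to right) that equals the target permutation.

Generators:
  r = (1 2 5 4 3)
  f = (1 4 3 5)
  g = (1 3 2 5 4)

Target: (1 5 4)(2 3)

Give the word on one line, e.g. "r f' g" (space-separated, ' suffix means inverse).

g' f r' g'

  after g': (1 4 5 2 3)
  after f: (1 3 4)(2 5)
  after r': (1 4 3 5)
  after g': (1 5 4)(2 3)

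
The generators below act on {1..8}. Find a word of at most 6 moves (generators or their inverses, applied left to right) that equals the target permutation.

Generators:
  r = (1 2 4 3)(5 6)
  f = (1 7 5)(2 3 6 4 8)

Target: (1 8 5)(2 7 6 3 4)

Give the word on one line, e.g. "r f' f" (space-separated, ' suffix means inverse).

f f r f f

  after f: (1 7 5)(2 3 6 4 8)
  after f: (1 5 7)(2 6 8 3 4)
  after r: (1 6 8)(2 5 7)
  after f: (1 4 8 7 3 6 2)
  after f: (1 8 5)(2 7 6 3 4)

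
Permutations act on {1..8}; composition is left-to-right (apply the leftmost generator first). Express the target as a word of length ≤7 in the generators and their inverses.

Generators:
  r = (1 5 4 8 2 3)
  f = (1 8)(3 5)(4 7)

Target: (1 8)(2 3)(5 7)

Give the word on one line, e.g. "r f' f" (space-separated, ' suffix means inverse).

f' r' r' r' f'

  after f': (1 8)(3 5)(4 7)
  after r': (1 4 7 5 2 8 3)
  after r': (1 5 8 2 4 7)
  after r': (2 5 4 7 3)
  after f': (1 8)(2 3)(5 7)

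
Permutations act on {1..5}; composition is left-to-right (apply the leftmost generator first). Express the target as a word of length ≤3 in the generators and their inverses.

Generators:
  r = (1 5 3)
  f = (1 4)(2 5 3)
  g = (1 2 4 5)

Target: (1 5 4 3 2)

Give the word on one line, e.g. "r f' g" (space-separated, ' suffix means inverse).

  after g: (1 2 4 5)
  after f: (1 5 4 3 2)

g f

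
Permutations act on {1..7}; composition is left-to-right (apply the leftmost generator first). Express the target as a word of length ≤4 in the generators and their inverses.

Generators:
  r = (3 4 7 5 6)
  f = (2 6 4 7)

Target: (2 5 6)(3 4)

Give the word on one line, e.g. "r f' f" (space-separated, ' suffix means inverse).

f' r

  after f': (2 7 4 6)
  after r: (2 5 6)(3 4)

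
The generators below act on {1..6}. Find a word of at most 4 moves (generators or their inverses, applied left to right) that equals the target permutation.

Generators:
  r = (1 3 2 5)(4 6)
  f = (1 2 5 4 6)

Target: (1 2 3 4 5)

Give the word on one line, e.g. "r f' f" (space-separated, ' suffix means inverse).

f' r' f' r'

  after f': (1 6 4 5 2)
  after r': (1 4 2 5 3)
  after f': (1 5 3 6 4)
  after r': (1 2 3 4 5)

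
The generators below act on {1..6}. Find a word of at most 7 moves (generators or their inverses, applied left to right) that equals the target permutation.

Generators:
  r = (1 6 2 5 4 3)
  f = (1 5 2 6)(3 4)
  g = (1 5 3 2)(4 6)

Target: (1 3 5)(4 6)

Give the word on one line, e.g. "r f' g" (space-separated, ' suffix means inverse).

g' g' f' r' g

  after g': (1 2 3 5)(4 6)
  after g': (1 3)(2 5)
  after f': (1 4 3 6 2)
  after r': (1 5 2 3)
  after g: (1 3 5)(4 6)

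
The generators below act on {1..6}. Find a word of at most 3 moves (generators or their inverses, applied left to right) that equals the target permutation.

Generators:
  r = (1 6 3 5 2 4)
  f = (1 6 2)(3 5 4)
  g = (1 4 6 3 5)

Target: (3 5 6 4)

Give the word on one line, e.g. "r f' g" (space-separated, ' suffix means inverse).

  after f: (1 6 2)(3 5 4)
  after g': (1 4 6 2 5)
  after r: (3 5 6 4)

f g' r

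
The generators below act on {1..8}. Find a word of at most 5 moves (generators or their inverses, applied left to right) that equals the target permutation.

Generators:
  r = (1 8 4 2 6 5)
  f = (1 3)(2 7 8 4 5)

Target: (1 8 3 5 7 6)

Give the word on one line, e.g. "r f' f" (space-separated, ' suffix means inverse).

  after r': (1 5 6 2 4 8)
  after f': (1 4 7 2 8 3)(5 6)
  after r: (1 2 4 7 6)(3 8)
  after f: (1 7 6 3 4 8)(2 5)
  after f: (1 8 3 5 7 6)

r' f' r f f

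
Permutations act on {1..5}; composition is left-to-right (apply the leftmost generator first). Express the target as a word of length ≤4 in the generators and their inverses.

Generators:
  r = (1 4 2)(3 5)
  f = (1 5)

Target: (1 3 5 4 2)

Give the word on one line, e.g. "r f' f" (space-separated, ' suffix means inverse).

f' r

  after f': (1 5)
  after r: (1 3 5 4 2)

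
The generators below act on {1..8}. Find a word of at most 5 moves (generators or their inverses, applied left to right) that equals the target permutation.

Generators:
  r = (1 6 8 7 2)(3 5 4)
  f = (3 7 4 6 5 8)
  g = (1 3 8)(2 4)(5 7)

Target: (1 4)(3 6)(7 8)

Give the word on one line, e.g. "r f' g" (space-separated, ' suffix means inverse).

  after r': (1 2 7 8 6)(3 4 5)
  after f: (1 2 4 8 5 7 3 6)
  after g: (1 4)(3 6)(7 8)

r' f g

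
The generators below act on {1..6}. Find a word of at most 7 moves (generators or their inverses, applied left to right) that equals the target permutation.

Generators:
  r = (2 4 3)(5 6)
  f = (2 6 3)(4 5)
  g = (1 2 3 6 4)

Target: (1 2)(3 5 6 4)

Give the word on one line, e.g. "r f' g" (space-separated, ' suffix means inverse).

r g r r f

  after r: (2 4 3)(5 6)
  after g: (1 2)(4 6 5)
  after r: (1 4 5 3 2)
  after r: (1 3 4 6 5 2)
  after f: (1 2)(3 5 6 4)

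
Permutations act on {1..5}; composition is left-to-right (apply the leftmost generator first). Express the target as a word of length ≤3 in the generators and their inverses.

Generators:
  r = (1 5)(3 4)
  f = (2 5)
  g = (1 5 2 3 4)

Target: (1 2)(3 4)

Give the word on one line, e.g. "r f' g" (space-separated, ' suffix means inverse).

  after f': (2 5)
  after r: (1 5 2)(3 4)
  after f: (1 2)(3 4)

f' r f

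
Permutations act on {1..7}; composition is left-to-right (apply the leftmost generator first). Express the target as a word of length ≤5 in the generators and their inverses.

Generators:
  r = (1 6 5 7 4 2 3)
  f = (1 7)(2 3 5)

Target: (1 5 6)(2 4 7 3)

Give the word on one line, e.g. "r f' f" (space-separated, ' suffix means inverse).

  after f': (1 7)(2 5 3)
  after f': (2 3 5)
  after f': (1 7)
  after r': (1 5 6)(2 4 7 3)

f' f' f' r'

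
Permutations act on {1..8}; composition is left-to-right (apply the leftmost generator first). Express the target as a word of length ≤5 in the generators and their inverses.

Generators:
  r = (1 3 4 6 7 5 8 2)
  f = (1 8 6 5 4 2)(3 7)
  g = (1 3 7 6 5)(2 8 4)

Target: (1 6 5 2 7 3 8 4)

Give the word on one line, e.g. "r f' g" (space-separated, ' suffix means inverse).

r g g

  after r: (1 3 4 6 7 5 8 2)
  after g: (1 7)(2 3)(4 5)
  after g: (1 6 5 2 7 3 8 4)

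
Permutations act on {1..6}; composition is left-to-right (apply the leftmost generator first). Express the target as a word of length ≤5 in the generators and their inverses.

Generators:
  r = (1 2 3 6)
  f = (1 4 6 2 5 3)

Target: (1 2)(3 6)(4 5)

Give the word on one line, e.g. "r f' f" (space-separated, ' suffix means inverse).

f' f' f'

  after f': (1 3 5 2 6 4)
  after f': (1 5 6)(2 4 3)
  after f': (1 2)(3 6)(4 5)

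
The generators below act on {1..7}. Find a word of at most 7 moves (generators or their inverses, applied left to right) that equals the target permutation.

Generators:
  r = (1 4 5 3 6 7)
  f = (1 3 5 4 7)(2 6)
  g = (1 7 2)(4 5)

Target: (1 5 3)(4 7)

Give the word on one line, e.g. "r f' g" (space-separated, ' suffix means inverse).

r' f' g g f'

  after r': (1 7 6 3 5 4)
  after f': (1 4 7 2 6)
  after g: (1 5 4 2 6 7)
  after g: (1 4)(2 6)
  after f': (1 5 3)(4 7)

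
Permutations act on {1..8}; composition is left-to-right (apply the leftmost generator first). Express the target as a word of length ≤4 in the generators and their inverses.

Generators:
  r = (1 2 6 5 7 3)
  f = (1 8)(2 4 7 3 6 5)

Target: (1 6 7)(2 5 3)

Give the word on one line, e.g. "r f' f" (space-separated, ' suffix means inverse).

r r

  after r: (1 2 6 5 7 3)
  after r: (1 6 7)(2 5 3)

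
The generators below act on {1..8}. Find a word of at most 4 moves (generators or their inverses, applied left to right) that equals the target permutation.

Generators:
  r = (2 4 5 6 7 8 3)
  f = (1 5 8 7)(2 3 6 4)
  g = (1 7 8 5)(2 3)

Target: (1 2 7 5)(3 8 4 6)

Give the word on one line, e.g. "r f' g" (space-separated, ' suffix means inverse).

f r' f

  after f: (1 5 8 7)(2 3 6 4)
  after r': (1 4 3 5 7)(2 8 6)
  after f: (1 2 7 5)(3 8 4 6)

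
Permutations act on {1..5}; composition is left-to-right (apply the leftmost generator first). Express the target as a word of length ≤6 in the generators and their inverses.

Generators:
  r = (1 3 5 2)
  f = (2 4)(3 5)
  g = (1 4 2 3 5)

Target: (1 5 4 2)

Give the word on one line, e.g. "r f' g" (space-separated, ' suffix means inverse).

  after r: (1 3 5 2)
  after f: (1 5 4 2)
  after f: (1 3 5 2)
  after f: (1 5 4 2)

r f f f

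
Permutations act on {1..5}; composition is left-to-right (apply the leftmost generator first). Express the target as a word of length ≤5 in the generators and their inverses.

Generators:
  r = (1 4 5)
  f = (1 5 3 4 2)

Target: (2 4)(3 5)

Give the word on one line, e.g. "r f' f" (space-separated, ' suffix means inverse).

f f r f r'

  after f: (1 5 3 4 2)
  after f: (1 3 2 5 4)
  after r: (1 3 2)
  after f: (1 4 2 5 3)
  after r': (2 4)(3 5)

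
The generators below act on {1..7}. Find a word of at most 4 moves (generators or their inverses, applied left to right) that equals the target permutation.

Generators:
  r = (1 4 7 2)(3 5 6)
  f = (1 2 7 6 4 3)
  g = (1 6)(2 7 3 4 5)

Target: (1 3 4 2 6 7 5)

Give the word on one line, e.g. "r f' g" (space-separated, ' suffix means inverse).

  after r: (1 4 7 2)(3 5 6)
  after g': (1 3 4 2 6 7 5)

r g'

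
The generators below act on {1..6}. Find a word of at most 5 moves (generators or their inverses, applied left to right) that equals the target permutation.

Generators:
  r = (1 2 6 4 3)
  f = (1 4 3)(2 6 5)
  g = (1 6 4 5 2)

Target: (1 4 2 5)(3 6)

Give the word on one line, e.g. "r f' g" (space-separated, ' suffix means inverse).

f' g f'

  after f': (1 3 4)(2 5 6)
  after g: (1 3 5 4 6)
  after f': (1 4 2 5)(3 6)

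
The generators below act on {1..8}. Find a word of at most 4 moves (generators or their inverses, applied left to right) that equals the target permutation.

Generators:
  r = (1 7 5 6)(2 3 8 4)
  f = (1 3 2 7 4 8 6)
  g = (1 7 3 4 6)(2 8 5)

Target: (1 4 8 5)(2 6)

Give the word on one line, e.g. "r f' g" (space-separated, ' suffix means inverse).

g r' f' g'

  after g: (1 7 3 4 6)(2 8 5)
  after r': (2 3 8 7)(4 5)
  after f': (1 6 8 2)(3 4 5 7)
  after g': (1 4 8 5)(2 6)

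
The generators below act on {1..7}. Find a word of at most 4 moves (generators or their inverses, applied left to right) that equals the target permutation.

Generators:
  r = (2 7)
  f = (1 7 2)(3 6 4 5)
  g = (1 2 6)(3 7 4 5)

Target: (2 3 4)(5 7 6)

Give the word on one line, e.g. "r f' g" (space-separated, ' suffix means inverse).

f' g'

  after f': (1 2 7)(3 5 4 6)
  after g': (2 3 4)(5 7 6)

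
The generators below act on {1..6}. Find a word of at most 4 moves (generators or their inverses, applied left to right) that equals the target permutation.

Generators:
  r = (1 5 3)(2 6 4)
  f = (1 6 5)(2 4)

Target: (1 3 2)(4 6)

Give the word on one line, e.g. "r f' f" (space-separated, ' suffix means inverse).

r f r r

  after r: (1 5 3)(2 6 4)
  after f: (2 5 3 6)
  after r: (1 5)(2 3 4)
  after r: (1 3 2)(4 6)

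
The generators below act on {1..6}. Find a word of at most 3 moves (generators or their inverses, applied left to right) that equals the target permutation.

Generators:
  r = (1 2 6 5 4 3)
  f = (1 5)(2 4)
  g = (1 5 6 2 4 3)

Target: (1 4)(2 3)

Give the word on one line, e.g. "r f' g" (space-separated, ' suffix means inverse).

  after r': (1 3 4 5 6 2)
  after g': (1 4)(2 3)

r' g'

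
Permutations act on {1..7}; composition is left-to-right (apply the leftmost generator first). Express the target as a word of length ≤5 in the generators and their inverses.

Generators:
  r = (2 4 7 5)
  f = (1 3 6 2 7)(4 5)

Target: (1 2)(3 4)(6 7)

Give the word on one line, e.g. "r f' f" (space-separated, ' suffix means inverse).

f' r f' r f'

  after f': (1 7 2 6 3)(4 5)
  after r: (1 5 7 4 2 6 3)
  after f': (1 4 6)(2 3 7 5)
  after r: (1 7 2 3 5 4 6)
  after f': (1 2)(3 4)(6 7)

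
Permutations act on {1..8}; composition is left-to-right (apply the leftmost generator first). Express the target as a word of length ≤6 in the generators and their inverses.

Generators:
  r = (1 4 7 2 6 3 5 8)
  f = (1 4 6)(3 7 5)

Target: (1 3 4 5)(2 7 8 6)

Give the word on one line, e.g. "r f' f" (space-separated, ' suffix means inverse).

f' r r f

  after f': (1 6 4)(3 5 7)
  after r: (1 3 8)(2 6 7 5)
  after r: (1 5 6 2 3)(4 7 8)
  after f: (1 3 4 5)(2 7 8 6)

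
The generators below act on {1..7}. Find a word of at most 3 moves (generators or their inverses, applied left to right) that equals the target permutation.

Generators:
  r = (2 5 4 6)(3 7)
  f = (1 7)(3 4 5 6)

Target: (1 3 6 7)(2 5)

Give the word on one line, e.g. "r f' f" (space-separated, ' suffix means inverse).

  after f: (1 7)(3 4 5 6)
  after r: (1 3 6 7)(2 5)

f r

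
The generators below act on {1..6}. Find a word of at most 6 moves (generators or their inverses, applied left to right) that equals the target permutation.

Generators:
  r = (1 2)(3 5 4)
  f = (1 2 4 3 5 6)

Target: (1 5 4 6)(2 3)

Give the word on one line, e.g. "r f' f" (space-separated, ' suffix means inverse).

  after r: (1 2)(3 5 4)
  after f: (1 4 5 3 6)
  after f: (1 3)(2 4 6)
  after r: (1 5 4 6)(2 3)

r f f r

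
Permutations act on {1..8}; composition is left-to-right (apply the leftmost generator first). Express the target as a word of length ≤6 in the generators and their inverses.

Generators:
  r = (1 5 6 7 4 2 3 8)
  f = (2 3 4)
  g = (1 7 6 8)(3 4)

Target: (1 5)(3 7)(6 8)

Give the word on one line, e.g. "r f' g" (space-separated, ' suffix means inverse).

  after g': (1 8 6 7)(3 4)
  after g': (1 6)(7 8)
  after f: (1 6)(2 3 4)(7 8)
  after r': (1 5)(3 7)(6 8)

g' g' f r'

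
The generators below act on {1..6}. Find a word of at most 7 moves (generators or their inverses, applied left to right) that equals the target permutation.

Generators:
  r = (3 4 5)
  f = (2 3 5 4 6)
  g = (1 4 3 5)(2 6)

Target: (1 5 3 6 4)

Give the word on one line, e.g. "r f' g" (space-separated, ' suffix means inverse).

r f r f g'

  after r: (3 4 5)
  after f: (2 3 6)
  after r: (2 4 5 3 6)
  after f: (2 6 3)
  after g': (1 5 3 6 4)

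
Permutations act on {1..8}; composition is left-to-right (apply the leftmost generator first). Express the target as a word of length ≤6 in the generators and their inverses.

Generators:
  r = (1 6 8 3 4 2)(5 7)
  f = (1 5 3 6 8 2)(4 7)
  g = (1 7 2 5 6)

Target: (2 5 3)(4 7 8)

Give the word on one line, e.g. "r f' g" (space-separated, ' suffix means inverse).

g f f g f

  after g: (1 7 2 5 6)
  after f: (1 4 7)(2 3 6 5 8)
  after f: (1 7 5 2 6 3 8)
  after g: (1 2)(3 8 7 6)
  after f: (2 5 3)(4 7 8)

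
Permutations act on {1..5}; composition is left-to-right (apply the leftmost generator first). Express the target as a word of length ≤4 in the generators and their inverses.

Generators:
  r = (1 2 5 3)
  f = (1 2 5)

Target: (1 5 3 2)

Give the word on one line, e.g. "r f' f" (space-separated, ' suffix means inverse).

r f

  after r: (1 2 5 3)
  after f: (1 5 3 2)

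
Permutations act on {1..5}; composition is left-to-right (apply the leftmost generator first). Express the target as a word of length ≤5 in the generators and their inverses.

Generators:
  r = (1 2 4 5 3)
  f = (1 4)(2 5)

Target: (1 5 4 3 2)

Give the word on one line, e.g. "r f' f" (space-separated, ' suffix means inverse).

  after f': (1 4)(2 5)
  after r': (1 2 4 3 5)
  after f: (1 5 4 3 2)

f' r' f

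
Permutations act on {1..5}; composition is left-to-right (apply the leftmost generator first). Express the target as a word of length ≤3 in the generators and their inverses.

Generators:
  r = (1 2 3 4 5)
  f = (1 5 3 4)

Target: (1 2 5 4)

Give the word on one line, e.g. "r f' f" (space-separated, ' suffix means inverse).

r f'

  after r: (1 2 3 4 5)
  after f': (1 2 5 4)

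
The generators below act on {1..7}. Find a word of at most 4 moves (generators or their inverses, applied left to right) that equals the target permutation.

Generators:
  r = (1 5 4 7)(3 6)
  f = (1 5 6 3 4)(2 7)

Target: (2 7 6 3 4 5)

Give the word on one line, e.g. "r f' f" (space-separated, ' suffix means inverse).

  after r': (1 7 4 5)(3 6)
  after r': (1 4)(5 7)
  after f: (2 7 6 3 4 5)

r' r' f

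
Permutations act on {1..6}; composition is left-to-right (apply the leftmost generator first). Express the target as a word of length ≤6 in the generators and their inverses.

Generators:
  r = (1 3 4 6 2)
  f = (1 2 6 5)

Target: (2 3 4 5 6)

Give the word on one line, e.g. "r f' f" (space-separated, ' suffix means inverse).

  after f': (1 5 6 2)
  after r: (1 5 2 3 4 6)
  after f': (1 6 5)(2 3 4)
  after f': (1 2 3 4)
  after f': (2 3 4 5 6)

f' r f' f' f'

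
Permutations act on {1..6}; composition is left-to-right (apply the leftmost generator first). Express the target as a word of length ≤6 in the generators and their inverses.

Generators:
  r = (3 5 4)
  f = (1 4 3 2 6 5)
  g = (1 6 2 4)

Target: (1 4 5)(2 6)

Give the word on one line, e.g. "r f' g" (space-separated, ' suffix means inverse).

f g r g'

  after f: (1 4 3 2 6 5)
  after g: (3 4)(5 6)
  after r: (4 5 6)
  after g': (1 4 5)(2 6)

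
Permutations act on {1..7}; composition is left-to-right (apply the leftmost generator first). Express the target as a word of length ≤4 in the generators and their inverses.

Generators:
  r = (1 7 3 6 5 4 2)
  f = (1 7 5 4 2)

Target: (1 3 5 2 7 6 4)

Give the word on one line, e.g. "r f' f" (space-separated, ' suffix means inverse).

r r

  after r: (1 7 3 6 5 4 2)
  after r: (1 3 5 2 7 6 4)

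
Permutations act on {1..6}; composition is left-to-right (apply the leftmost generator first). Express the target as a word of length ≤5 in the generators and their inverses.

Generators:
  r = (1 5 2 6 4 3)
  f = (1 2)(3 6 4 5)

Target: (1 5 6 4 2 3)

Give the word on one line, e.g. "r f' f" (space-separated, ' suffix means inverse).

  after f: (1 2)(3 6 4 5)
  after f: (3 4)(5 6)
  after f: (1 2)(3 5 4 6)
  after r': (1 5 6 4 2 3)

f f f r'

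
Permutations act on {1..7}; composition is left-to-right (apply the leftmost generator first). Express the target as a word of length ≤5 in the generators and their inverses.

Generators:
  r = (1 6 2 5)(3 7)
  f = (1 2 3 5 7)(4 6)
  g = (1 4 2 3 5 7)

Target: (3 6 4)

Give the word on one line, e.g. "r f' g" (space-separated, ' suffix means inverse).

  after f': (1 7 5 3 2)(4 6)
  after f': (1 5 2 7 3)
  after g: (1 7 5 3 4 2)
  after f: (3 6 4)

f' f' g f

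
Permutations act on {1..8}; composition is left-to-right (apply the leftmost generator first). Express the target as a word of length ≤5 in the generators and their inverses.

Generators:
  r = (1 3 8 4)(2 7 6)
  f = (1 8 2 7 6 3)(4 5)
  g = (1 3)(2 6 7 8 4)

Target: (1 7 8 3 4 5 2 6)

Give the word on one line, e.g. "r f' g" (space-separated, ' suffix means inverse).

f g' r g

  after f: (1 8 2 7 6 3)(4 5)
  after g': (1 7 2 6)(4 5 8)
  after r: (1 6 3 8)(4 5)
  after g: (1 7 8 3 4 5 2 6)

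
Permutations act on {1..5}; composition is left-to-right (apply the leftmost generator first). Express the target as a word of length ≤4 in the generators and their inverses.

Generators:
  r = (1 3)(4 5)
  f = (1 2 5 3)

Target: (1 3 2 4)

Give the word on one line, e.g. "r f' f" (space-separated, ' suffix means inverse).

  after r': (1 3)(4 5)
  after f: (2 5 4 3)
  after r': (1 3 2 4)

r' f r'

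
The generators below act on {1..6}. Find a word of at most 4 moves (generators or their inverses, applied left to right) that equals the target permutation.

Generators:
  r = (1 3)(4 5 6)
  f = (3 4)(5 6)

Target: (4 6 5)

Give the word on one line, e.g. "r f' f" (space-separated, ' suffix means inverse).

r r

  after r: (1 3)(4 5 6)
  after r: (4 6 5)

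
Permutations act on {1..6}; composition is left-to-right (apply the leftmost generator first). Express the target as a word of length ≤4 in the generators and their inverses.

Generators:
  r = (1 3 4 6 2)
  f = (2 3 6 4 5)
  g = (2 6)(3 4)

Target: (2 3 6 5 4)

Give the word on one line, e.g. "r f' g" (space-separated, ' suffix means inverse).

g f'

  after g: (2 6)(3 4)
  after f': (2 3 6 5 4)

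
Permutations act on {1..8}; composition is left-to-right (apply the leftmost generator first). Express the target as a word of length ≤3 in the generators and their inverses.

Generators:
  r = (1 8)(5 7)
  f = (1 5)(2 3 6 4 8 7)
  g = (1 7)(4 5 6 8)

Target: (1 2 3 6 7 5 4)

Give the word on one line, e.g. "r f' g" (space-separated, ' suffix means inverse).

g f

  after g: (1 7)(4 5 6 8)
  after f: (1 2 3 6 7 5 4)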